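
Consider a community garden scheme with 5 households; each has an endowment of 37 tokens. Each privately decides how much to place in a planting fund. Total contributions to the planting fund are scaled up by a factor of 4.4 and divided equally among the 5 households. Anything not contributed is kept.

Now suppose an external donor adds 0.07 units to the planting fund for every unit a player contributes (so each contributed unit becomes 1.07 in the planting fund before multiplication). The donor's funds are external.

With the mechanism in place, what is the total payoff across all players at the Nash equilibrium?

The effective private return is 4.4 × 1.07 / 5 = 0.9416, which is still under 1, so the mechanism doesn't change anyone's dominant strategy: zero contribution.
Everyone keeps their endowment and the group total is 5 × 37 = 185.

185.00 tokens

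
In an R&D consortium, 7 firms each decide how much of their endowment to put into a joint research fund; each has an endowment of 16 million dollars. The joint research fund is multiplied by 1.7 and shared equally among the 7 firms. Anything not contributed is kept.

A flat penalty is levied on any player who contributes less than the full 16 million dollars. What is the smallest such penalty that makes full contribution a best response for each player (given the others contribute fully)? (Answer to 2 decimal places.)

Given the others contribute fully, the best deviation is to contribute 0 (any partial contribution still incurs the fine and gives up units whose private return 0.2429 is below 1).
Deviating from 16 to 0 saves 16 million dollars but forfeits the deviator's share of the drop in the joint research fund: 1.7/7 × 16 = 3.89.
So the deviation gain is 16 − 3.89 = 12.11, and the fine must be at least 12.11 million dollars to wipe it out.

12.11 million dollars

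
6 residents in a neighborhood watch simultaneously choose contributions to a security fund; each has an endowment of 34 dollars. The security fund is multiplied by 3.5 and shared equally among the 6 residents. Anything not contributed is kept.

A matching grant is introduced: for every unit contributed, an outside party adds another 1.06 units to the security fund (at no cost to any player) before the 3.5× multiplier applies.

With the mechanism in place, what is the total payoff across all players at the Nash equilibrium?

With the mechanism, a contributed unit returns 3.5 × 2.06 / 6 = 1.2017 per unit of net cost to the contributor — now above 1 — so contributing fully is weakly dominant for every player.
At the Nash equilibrium everyone contributes 34. Group total payoff = 3.5 × 2.06 × 204 = 1470.84.

1470.84 dollars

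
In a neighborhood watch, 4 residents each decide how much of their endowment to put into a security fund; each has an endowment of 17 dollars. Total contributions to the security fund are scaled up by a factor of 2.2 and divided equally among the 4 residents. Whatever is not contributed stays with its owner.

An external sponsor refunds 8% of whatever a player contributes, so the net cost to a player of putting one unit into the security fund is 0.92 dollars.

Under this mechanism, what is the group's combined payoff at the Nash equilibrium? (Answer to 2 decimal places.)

The effective private return is (2.2/4) / 0.92 = 0.5978, which is still under 1, so the mechanism doesn't change anyone's dominant strategy: zero contribution.
At the Nash equilibrium no one contributes; group total payoff = 4 × 17 = 68.

68.00 dollars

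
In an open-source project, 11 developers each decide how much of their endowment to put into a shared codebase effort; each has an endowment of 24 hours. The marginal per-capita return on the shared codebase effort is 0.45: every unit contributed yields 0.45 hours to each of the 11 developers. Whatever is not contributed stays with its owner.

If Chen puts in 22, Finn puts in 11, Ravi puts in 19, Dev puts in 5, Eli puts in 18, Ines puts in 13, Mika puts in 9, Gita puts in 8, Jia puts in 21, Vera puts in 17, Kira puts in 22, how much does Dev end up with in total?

Total contributed: 22 + 11 + 19 + 5 + 18 + 13 + 9 + 8 + 21 + 17 + 22 = 165.
Each receives 0.45 × 165 = 74.25 from the shared codebase effort.
Dev keeps 24 − 5 = 19, so Dev's payoff is 19 + 74.25 = 93.25.

93.25 hours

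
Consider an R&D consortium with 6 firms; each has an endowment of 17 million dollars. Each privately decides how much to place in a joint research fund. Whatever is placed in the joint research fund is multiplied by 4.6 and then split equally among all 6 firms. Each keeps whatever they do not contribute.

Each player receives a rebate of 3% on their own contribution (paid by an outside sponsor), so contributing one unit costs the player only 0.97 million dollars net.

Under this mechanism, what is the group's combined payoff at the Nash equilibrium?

Even with the mechanism, each unit contributed returns only (4.6/6) / 0.97 = 0.7904 per unit of net cost, so contributing nothing is still dominant.
Everyone keeps their endowment and the group total is 6 × 17 = 102.

102.00 million dollars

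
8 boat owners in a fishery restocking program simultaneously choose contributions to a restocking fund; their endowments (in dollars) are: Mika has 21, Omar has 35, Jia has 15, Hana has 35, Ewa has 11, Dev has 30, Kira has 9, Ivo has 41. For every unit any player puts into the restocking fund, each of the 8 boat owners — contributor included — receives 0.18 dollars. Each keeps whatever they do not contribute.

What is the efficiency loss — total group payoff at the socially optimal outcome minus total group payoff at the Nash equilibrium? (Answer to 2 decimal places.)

The private return per contributed unit is 0.18 < 1 for everyone, so the Nash equilibrium is zero contribution and the group total is Σ E_j = 21 + 35 + 15 + 35 + 11 + 30 + 9 + 41 = 197.
Each contributed unit returns 1.440 to the group, so the social optimum is full contribution by everyone: group total = 1.440 × 197 = 283.68.
Efficiency loss = (1.440 − 1) × 197 = 86.68.

86.68 dollars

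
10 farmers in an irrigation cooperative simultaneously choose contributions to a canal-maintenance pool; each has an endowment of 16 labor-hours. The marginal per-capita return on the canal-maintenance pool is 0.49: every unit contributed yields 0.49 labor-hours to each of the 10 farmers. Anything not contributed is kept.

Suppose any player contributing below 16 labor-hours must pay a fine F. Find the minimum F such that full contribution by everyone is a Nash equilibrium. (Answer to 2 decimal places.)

Given the others contribute fully, the best deviation is to contribute 0 (any partial contribution still incurs the fine and gives up units whose private return 0.49 is below 1).
Deviating from 16 to 0 saves 16 labor-hours but forfeits the deviator's share of the drop in the canal-maintenance pool: 0.49 × 16 = 7.84.
So the deviation gain is 16 − 7.84 = 8.16, and the fine must be at least 8.16 labor-hours to wipe it out.

8.16 labor-hours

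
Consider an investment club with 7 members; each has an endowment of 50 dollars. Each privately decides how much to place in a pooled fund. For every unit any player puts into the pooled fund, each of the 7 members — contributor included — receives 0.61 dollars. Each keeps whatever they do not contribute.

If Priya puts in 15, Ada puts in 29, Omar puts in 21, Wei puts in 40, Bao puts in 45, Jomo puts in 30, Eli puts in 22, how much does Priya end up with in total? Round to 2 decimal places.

158.22 dollars

Total contributed: 15 + 29 + 21 + 40 + 45 + 30 + 22 = 202.
Each receives 0.61 × 202 = 123.22 from the pooled fund.
Priya keeps 50 − 15 = 35, so Priya's payoff is 35 + 123.22 = 158.22.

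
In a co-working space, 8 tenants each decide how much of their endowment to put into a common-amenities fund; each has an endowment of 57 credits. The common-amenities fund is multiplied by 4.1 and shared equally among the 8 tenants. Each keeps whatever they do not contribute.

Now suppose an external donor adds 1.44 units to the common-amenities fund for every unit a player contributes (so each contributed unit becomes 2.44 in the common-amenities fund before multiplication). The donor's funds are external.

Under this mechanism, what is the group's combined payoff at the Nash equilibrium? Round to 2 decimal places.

4561.82 credits

Under the mechanism each unit contributed yields 4.1 × 2.44 / 8 = 1.2505 back to its contributor per unit of net cost, which exceeds 1, making full contribution the dominant choice for everyone.
So the Nash equilibrium is full contribution by all 8; the group earns 4.1 × 2.44 × 456 = 4561.82.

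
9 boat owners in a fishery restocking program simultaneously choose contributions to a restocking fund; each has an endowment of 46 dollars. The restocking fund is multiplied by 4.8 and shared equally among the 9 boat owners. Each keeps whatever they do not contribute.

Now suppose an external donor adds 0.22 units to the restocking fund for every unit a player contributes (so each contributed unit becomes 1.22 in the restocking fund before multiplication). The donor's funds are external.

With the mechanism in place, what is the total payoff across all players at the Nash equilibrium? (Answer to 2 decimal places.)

414.00 dollars

Even with the mechanism, each unit contributed returns only 4.8 × 1.22 / 9 = 0.6507 per unit of net cost, so contributing nothing is still dominant.
At the Nash equilibrium no one contributes; group total payoff = 9 × 46 = 414.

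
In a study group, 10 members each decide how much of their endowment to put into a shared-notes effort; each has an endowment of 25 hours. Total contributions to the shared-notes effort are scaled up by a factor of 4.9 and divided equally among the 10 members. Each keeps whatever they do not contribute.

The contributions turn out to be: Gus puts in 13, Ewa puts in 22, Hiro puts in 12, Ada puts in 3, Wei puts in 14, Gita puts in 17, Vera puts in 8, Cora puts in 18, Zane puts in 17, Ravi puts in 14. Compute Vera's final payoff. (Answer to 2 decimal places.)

Total contributed: 13 + 22 + 12 + 3 + 14 + 17 + 8 + 18 + 17 + 14 = 138.
Each receives 4.9 × 138 / 10 = 67.62 from the shared-notes effort.
Vera keeps 25 − 8 = 17, so Vera's payoff is 17 + 67.62 = 84.62.

84.62 hours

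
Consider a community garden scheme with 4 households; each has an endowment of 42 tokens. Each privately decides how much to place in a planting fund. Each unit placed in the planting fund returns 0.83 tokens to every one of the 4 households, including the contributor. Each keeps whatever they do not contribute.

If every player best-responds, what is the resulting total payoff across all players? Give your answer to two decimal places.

168.00 tokens

The private return per contributed unit is 0.83 < 1, so contributing 0 is dominant for every player. At the Nash equilibrium everyone keeps their 42, and the group total is 4 × 42 = 168.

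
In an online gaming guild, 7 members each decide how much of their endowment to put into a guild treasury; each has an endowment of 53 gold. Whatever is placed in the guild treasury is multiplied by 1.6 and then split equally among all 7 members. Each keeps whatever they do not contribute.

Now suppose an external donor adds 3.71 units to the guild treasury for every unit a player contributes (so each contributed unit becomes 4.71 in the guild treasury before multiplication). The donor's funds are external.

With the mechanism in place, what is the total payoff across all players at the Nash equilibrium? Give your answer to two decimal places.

Under the mechanism each unit contributed yields 1.6 × 4.71 / 7 = 1.0766 back to its contributor per unit of net cost, which exceeds 1, making full contribution the dominant choice for everyone.
So the Nash equilibrium is full contribution by all 7; the group earns 1.6 × 4.71 × 371 = 2795.86.

2795.86 gold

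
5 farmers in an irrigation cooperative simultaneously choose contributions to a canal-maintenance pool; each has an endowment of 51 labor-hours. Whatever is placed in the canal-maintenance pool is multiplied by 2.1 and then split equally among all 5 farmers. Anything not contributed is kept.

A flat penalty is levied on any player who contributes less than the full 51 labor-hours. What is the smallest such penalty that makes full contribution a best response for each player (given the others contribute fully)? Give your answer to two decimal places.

Given the others contribute fully, the best deviation is to contribute 0 (any partial contribution still incurs the fine and gives up units whose private return 0.4200 is below 1).
Deviating from 51 to 0 saves 51 labor-hours but forfeits the deviator's share of the drop in the canal-maintenance pool: 2.1/5 × 51 = 21.42.
So the deviation gain is 51 − 21.42 = 29.58, and the fine must be at least 29.58 labor-hours to wipe it out.

29.58 labor-hours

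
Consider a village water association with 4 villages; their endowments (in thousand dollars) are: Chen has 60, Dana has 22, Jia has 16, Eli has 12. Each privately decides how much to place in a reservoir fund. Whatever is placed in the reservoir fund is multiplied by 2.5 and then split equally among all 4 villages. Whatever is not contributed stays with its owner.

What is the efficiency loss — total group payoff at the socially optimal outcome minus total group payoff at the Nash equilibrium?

The private return per contributed unit is 2.5/4 = 0.6250 < 1 for every player regardless of endowment, so the Nash equilibrium is zero contribution and the group total is Σ E_j = 60 + 22 + 16 + 12 = 110.
Each contributed unit returns 2.500 to the group, so the social optimum is full contribution by everyone: group total = 2.500 × 110 = 275.00.
Efficiency loss = (2.500 − 1) × 110 = 165.00.

165.00 thousand dollars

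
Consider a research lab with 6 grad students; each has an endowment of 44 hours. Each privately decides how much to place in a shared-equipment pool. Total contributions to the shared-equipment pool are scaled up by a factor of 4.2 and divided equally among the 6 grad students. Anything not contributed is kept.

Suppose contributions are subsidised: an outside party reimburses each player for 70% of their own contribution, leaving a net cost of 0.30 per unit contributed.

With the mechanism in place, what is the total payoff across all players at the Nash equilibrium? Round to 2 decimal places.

The effective private return per unit is now (4.2/6) / 0.30 = 2.3333 > 1, so every player's dominant strategy flips to full contribution.
At the Nash equilibrium everyone contributes 44. Group total payoff = 6 × (44 × 0.70 + 4.2 × 44) = 1293.60.

1293.60 hours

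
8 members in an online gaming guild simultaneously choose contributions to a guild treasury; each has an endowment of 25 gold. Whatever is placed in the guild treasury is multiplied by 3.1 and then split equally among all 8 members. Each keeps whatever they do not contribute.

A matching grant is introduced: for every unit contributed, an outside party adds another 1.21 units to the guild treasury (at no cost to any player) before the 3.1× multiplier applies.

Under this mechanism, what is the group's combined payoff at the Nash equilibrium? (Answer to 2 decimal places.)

Even with the mechanism, each unit contributed returns only 3.1 × 2.21 / 8 = 0.8564 per unit of net cost, so contributing nothing is still dominant.
Everyone keeps their endowment and the group total is 8 × 25 = 200.

200.00 gold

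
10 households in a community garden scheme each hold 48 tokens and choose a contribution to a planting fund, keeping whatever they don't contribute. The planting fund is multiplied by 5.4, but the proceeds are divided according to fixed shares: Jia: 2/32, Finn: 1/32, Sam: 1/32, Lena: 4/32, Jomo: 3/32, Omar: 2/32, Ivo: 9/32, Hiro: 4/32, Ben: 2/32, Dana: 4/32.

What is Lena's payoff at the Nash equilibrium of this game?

80.40 tokens

For player j, contributing a unit is worthwhile iff 5.4 × (j's share) ≥ 1, i.e. iff j's share is at least 0.1852.
Ivo alone (share 9/32) is above the threshold, contributing 48; the remaining 9 contribute 0. Total contributed: 48.
Lena keeps 48 and receives 5.4 × 48 × 4/32 = 32.40 from the planting fund, for a payoff of 80.40.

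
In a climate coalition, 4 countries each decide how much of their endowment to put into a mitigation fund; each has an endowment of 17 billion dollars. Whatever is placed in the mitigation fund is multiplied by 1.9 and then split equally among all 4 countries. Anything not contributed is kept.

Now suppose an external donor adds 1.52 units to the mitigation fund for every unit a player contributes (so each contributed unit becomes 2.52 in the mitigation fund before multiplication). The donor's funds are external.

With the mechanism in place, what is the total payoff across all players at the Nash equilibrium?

325.58 billion dollars

With the mechanism, a contributed unit returns 1.9 × 2.52 / 4 = 1.1970 per unit of net cost to the contributor — now above 1 — so contributing fully is weakly dominant for every player.
At the Nash equilibrium everyone contributes 17. Group total payoff = 1.9 × 2.52 × 68 = 325.58.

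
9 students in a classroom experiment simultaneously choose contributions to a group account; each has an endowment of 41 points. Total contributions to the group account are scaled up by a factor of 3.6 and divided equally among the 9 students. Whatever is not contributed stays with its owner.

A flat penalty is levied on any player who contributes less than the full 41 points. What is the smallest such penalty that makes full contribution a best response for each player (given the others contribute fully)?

Given the others contribute fully, the best deviation is to contribute 0 (any partial contribution still incurs the fine and gives up units whose private return 0.4000 is below 1).
Deviating from 41 to 0 saves 41 points but forfeits the deviator's share of the drop in the group account: 3.6/9 × 41 = 16.40.
So the deviation gain is 41 − 16.40 = 24.60, and the fine must be at least 24.60 points to wipe it out.

24.60 points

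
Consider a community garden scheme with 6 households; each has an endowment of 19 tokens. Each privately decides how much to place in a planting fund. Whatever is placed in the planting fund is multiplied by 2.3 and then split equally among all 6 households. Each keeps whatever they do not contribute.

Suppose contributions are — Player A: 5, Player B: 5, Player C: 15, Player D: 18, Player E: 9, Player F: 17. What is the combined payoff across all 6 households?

Total contributed: 5 + 5 + 15 + 18 + 9 + 17 = 69; total kept: 6 × 19 − 69 = 45.
The planting fund pays out 2.3 × 69 = 158.70 in aggregate.
Group total = 45 + 158.70 = 203.70.

203.70 tokens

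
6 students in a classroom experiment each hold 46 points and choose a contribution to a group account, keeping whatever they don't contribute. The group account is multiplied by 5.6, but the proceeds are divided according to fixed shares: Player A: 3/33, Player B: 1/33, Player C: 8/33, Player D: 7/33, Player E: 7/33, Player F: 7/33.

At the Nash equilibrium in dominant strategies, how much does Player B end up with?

77.22 points

Each unit j contributes comes back to j as 5.6 × (j's share), so j prefers to contribute only if that share exceeds 1/5.6 = 0.1786; otherwise keeping the unit dominates.
Player C, Player D, Player E and Player F are above the threshold, contributing 46 each; the remaining 2 contribute 0. Total contributed: 184.
Player B keeps 46 and receives 5.6 × 184 × 1/33 = 31.22 from the group account, for a payoff of 77.22.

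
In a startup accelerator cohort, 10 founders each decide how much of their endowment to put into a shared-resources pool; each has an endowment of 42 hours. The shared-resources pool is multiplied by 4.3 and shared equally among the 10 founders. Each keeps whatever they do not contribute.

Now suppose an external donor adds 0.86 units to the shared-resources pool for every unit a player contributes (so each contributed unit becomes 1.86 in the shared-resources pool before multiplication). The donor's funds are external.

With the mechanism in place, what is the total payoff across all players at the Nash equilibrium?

420.00 hours

Even with the mechanism, each unit contributed returns only 4.3 × 1.86 / 10 = 0.7998 per unit of net cost, so contributing nothing is still dominant.
Everyone keeps their endowment and the group total is 10 × 42 = 420.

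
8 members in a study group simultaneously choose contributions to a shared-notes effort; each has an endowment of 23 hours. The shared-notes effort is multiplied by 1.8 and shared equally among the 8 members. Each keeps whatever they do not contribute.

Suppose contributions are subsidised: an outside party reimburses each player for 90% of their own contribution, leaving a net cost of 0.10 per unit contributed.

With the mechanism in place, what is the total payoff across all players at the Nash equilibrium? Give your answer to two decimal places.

496.80 hours

The effective private return per unit is now (1.8/8) / 0.10 = 2.2500 > 1, so every player's dominant strategy flips to full contribution.
So the Nash equilibrium is full contribution by all 8; the group earns 8 × (23 × 0.90 + 1.8 × 23) = 496.80.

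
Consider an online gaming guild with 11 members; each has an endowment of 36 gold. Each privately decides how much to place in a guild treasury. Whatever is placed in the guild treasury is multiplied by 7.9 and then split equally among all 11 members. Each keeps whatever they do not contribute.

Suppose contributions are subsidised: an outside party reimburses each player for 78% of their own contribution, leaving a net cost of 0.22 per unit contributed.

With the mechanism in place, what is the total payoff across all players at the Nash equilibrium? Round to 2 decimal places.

Under the mechanism each unit contributed yields (7.9/11) / 0.22 = 3.2645 back to its contributor per unit of net cost, which exceeds 1, making full contribution the dominant choice for everyone.
At the Nash equilibrium everyone contributes 36. Group total payoff = 11 × (36 × 0.78 + 7.9 × 36) = 3437.28.

3437.28 gold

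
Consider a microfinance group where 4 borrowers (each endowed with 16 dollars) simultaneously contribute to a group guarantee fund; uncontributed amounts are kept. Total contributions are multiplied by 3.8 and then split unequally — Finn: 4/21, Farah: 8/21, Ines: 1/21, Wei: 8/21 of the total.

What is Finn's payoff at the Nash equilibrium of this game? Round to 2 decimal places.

39.16 dollars

For player j, contributing a unit is worthwhile iff 3.8 × (j's share) ≥ 1, i.e. iff j's share is at least 0.2632.
The shares above 0.2632 belong to Farah and Wei, contributing 16 each; the remaining 2 contribute 0. Total contributed: 32.
Finn keeps 16 and receives 3.8 × 32 × 4/21 = 23.16 from the group guarantee fund, for a payoff of 39.16.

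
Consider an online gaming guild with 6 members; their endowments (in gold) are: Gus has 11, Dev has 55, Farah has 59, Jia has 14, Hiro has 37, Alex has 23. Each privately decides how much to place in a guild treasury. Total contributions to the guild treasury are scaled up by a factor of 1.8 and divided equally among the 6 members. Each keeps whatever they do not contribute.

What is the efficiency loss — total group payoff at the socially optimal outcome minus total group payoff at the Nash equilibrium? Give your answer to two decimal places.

The private return per contributed unit is 1.8/6 = 0.3000 < 1 for every player regardless of endowment, so the Nash equilibrium is zero contribution and the group total is Σ E_j = 11 + 55 + 59 + 14 + 37 + 23 = 199.
Each contributed unit returns 1.800 to the group, so the social optimum is full contribution by everyone: group total = 1.800 × 199 = 358.20.
Efficiency loss = (1.800 − 1) × 199 = 159.20.

159.20 gold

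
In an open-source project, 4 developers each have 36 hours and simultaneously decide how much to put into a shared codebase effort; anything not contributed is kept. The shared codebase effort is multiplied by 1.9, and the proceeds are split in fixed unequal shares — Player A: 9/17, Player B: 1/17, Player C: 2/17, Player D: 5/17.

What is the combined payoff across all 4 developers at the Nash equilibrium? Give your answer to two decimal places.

For player j, contributing a unit is worthwhile iff 1.9 × (j's share) ≥ 1, i.e. iff j's share is at least 0.5263.
Only Player A (9/17) clears that bar, contributing 36; the remaining 3 contribute 0. Total contributed: 36.
The shared codebase effort pays out 1.9 × 36 = 68.40 in total (split across the unequal shares, but the aggregate is all that matters for the group sum).
The 3 free-riders keep 36 each, adding 108. Group total = 108 + 68.40 = 176.40.

176.40 hours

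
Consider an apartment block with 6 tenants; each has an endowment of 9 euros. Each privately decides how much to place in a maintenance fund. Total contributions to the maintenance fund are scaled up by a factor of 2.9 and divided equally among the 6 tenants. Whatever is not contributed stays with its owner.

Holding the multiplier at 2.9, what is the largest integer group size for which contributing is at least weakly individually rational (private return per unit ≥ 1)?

Private return per unit is 2.9/(group size), which is ≥ 1 whenever the group size is ≤ 2.9.
The largest such integer is 2.

2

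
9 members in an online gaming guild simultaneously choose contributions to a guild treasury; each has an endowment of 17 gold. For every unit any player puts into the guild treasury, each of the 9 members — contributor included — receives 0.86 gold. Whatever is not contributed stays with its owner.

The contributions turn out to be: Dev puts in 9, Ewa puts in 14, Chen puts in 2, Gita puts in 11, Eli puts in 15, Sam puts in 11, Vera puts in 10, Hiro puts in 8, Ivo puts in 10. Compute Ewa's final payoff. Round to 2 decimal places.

80.40 gold

Total contributed: 9 + 14 + 2 + 11 + 15 + 11 + 10 + 8 + 10 = 90.
Each receives 0.86 × 90 = 77.40 from the guild treasury.
Ewa keeps 17 − 14 = 3, so Ewa's payoff is 3 + 77.40 = 80.40.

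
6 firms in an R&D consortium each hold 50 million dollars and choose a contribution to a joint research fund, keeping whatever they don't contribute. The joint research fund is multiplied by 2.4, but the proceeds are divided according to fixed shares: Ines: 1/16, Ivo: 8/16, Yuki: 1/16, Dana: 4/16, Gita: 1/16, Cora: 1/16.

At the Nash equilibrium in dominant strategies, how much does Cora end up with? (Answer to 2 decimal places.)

Player j's private return per contributed unit is 2.4 × (j's share). Contributing is weakly dominant for j when that share is at least 1/2.4 = 0.4167, and contributing 0 is dominant otherwise.
Ivo alone (share 8/16) is above the threshold, contributing 50; the remaining 5 contribute 0. Total contributed: 50.
Cora keeps 50 and receives 2.4 × 50 × 1/16 = 7.50 from the joint research fund, for a payoff of 57.50.

57.50 million dollars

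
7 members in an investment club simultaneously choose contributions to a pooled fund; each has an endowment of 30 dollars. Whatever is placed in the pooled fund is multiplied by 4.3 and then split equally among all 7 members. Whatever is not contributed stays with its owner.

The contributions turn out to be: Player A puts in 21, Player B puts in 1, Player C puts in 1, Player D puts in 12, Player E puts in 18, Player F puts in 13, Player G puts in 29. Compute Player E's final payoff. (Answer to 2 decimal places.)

Total contributed: 21 + 1 + 1 + 12 + 18 + 13 + 29 = 95.
Each receives 4.3 × 95 / 7 = 58.36 from the pooled fund.
Player E keeps 30 − 18 = 12, so Player E's payoff is 12 + 58.36 = 70.36.

70.36 dollars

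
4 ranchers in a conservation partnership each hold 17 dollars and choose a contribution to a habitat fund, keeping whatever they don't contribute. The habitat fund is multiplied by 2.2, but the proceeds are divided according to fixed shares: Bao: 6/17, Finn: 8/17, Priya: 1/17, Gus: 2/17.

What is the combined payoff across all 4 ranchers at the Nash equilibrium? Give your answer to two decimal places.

Each unit j contributes comes back to j as 2.2 × (j's share), so j prefers to contribute only if that share exceeds 1/2.2 = 0.4545; otherwise keeping the unit dominates.
Finn alone (share 8/17) is above the threshold, contributing 17; the remaining 3 contribute 0. Total contributed: 17.
The habitat fund pays out 2.2 × 17 = 37.40 in total (split across the unequal shares, but the aggregate is all that matters for the group sum).
The 3 free-riders keep 17 each, adding 51. Group total = 51 + 37.40 = 88.40.

88.40 dollars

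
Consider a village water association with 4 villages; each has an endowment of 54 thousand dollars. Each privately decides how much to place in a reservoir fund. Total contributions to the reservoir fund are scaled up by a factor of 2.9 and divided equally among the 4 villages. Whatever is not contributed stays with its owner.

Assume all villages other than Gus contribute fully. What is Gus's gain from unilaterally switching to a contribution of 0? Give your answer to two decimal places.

14.85 thousand dollars

Switching from a contribution of 54 to 0 lets Gus keep an extra 54 thousand dollars, but lowers the reservoir fund by 54, which costs Gus their own share of that drop: 2.9/4 × 54 = 39.15.
Net gain = 54 − 39.15 = 14.85. The private return per contributed unit (0.7250) is below 1, so free-riding is indeed the best response regardless of what the others do.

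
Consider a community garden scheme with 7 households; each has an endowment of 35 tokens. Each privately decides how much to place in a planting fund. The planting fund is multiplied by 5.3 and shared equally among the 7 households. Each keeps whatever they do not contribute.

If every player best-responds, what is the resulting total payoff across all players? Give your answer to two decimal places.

Each contributed unit returns 5.3/7 = 0.7571 to its contributor — below 1 — so contributing 0 is dominant for every player. At the Nash equilibrium everyone keeps their 35, and the group total is 7 × 35 = 245.

245.00 tokens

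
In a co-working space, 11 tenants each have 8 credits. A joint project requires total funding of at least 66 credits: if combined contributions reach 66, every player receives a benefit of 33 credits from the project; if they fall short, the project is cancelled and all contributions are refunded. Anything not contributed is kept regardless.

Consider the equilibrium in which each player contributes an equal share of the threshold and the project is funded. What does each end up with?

35 credits

Equal share of the threshold: 66/11 = 6.
At this profile no one gains by cutting their contribution: any cut drops the total below 66, the project is cancelled, contributions are refunded, and the deviator ends with 8, which is less than 8 − 6 + 33 = 35. Contributing more than 6 just wastes the excess. So contributing exactly 6 is a best response.
Each player's payoff: 8 − 6 + 33 = 35.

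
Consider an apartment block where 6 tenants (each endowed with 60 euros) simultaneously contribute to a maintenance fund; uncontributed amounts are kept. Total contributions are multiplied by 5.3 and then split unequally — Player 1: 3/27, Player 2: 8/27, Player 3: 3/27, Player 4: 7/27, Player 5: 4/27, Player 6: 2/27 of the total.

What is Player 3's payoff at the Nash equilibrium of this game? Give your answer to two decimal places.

130.67 euros

Each unit j contributes comes back to j as 5.3 × (j's share), so j prefers to contribute only if that share exceeds 1/5.3 = 0.1887; otherwise keeping the unit dominates.
The shares above 0.1887 belong to Player 2 and Player 4, contributing 60 each; the remaining 4 contribute 0. Total contributed: 120.
Player 3 keeps 60 and receives 5.3 × 120 × 3/27 = 70.67 from the maintenance fund, for a payoff of 130.67.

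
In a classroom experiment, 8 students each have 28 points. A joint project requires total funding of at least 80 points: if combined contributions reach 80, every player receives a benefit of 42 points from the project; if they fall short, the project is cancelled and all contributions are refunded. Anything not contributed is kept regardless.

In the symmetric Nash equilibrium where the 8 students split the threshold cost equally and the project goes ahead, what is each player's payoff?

60 points

Equal share of the threshold: 80/8 = 10.
At this profile no one gains by cutting their contribution: any cut drops the total below 80, the project is cancelled, contributions are refunded, and the deviator ends with 28, which is less than 28 − 10 + 42 = 60. Contributing more than 10 just wastes the excess. So contributing exactly 10 is a best response.
Each player's payoff: 28 − 10 + 42 = 60.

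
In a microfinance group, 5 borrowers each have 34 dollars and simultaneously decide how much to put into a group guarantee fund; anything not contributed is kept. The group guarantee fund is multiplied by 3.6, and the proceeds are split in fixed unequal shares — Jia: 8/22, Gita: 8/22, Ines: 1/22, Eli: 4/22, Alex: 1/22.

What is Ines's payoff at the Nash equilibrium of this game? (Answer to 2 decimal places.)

Each unit j contributes comes back to j as 3.6 × (j's share), so j prefers to contribute only if that share exceeds 1/3.6 = 0.2778; otherwise keeping the unit dominates.
Jia and Gita are above the threshold, contributing 34 each; the remaining 3 contribute 0. Total contributed: 68.
Ines keeps 34 and receives 3.6 × 68 × 1/22 = 11.13 from the group guarantee fund, for a payoff of 45.13.

45.13 dollars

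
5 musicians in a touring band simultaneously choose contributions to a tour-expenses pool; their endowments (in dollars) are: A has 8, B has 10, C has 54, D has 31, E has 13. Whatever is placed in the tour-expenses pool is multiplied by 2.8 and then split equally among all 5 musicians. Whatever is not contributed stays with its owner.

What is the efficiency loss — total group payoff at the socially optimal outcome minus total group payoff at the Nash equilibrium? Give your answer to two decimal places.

The private return per contributed unit is 2.8/5 = 0.5600 < 1 for every player regardless of endowment, so the Nash equilibrium is zero contribution and the group total is Σ E_j = 8 + 10 + 54 + 31 + 13 = 116.
Each contributed unit returns 2.800 to the group, so the social optimum is full contribution by everyone: group total = 2.800 × 116 = 324.80.
Efficiency loss = (2.800 − 1) × 116 = 208.80.

208.80 dollars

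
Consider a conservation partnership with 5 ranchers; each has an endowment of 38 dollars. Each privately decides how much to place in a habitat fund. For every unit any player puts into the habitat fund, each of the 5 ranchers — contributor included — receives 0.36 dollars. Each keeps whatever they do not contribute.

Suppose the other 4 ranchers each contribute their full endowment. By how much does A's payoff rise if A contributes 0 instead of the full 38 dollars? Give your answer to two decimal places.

Switching from a contribution of 38 to 0 lets A keep an extra 38 dollars, but lowers the habitat fund by 38, which costs A their own share of that drop: 0.36 × 38 = 13.68.
Net gain = 38 − 13.68 = 24.32. The private return per contributed unit (0.36) is below 1, so free-riding is indeed the best response regardless of what the others do.

24.32 dollars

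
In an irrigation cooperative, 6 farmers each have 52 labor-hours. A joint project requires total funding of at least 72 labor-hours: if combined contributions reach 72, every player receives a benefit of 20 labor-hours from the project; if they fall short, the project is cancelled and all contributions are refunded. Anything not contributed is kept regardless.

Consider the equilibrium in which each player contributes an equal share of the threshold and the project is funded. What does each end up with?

60 labor-hours

Equal share of the threshold: 72/6 = 12.
At this profile no one gains by cutting their contribution: any cut drops the total below 72, the project is cancelled, contributions are refunded, and the deviator ends with 52, which is less than 52 − 12 + 20 = 60. Contributing more than 12 just wastes the excess. So contributing exactly 12 is a best response.
Each player's payoff: 52 − 12 + 20 = 60.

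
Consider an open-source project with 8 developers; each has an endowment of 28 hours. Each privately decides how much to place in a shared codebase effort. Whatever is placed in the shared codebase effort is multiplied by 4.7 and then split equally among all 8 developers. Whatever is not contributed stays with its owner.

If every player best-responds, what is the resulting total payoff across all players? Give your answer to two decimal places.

Each contributed unit returns 4.7/8 = 0.5875 to its contributor — below 1 — so contributing 0 is dominant for every player. At the Nash equilibrium everyone keeps their 28, and the group total is 8 × 28 = 224.

224.00 hours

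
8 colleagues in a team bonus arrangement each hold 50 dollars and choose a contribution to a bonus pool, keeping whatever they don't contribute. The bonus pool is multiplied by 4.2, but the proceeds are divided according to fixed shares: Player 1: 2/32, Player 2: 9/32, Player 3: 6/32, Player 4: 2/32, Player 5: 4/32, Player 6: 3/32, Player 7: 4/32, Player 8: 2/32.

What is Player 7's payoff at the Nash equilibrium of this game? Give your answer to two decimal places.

Each unit j contributes comes back to j as 4.2 × (j's share), so j prefers to contribute only if that share exceeds 1/4.2 = 0.2381; otherwise keeping the unit dominates.
Only Player 2 (9/32) clears that bar, contributing 50; the remaining 7 contribute 0. Total contributed: 50.
Player 7 keeps 50 and receives 4.2 × 50 × 4/32 = 26.25 from the bonus pool, for a payoff of 76.25.

76.25 dollars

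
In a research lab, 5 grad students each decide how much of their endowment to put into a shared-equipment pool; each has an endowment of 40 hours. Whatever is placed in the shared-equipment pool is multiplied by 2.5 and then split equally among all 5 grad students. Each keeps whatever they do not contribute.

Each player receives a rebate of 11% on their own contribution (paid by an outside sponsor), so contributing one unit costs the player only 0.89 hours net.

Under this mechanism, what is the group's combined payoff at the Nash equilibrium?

Even with the mechanism, each unit contributed returns only (2.5/5) / 0.89 = 0.5618 per unit of net cost, so contributing nothing is still dominant.
At the Nash equilibrium no one contributes; group total payoff = 5 × 40 = 200.

200.00 hours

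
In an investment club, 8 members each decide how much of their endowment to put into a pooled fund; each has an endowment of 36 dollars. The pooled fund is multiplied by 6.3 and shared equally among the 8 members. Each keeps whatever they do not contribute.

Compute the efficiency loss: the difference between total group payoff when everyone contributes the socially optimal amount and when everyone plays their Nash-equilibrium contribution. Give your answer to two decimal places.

Each contributed unit returns 6.3/8 = 0.7875 to its contributor — below 1 — so contributing 0 is dominant for every player. At the Nash equilibrium everyone keeps their 36, and the group total is 8 × 36 = 288.
Each contributed unit returns 6.300 to the group as a whole (0.7875 to each of 8 players), which exceeds 1, so the social optimum is full contribution: group total = 6.300 × 288 = 1814.40.
Efficiency loss = 1814.40 − 288 = 1526.40.

1526.40 dollars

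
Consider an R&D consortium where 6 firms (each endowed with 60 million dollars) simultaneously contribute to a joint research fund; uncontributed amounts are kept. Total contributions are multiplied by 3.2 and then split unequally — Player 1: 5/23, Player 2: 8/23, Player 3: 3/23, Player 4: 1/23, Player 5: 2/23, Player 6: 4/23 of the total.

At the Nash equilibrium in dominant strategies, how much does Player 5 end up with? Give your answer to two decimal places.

Player j's private return per contributed unit is 3.2 × (j's share). Contributing is weakly dominant for j when that share is at least 1/3.2 = 0.3125, and contributing 0 is dominant otherwise.
Player 2 alone (share 8/23) is above the threshold, contributing 60; the remaining 5 contribute 0. Total contributed: 60.
Player 5 keeps 60 and receives 3.2 × 60 × 2/23 = 16.70 from the joint research fund, for a payoff of 76.70.

76.70 million dollars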